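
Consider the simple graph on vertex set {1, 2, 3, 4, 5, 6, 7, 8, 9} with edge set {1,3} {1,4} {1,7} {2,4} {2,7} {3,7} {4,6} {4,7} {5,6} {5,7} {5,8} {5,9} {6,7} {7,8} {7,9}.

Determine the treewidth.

2

A width-2 tree decomposition is:
Bags: B1 = {4, 6, 7}  B2 = {1, 4, 7}  B3 = {5, 6, 7}  B4 = {5, 7, 9}  B5 = {1, 3, 7}  B6 = {5, 7, 8}  B7 = {2, 4, 7}
Tree: B1–B2, B1–B3, B3–B4, B2–B5, B4–B6, B1–B7
The largest bag has 3 vertices, giving width 2; this decomposition certifies tw(G) ≤ 2. Conversely, {1, 3, 7} is a clique of size 3, and the vertices of any clique must share a bag in every tree decomposition; so some bag has ≥ 3 vertices and tw(G) ≥ 2. Hence tw(G) = 2 exactly.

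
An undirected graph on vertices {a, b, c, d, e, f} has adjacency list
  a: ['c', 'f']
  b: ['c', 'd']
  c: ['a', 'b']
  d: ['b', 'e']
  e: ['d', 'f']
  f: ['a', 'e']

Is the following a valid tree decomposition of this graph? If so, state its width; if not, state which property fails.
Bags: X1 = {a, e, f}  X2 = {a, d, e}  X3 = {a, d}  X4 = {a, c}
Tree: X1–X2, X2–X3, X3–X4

No — vertex b appears in no bag.

A tree decomposition must satisfy three properties: every vertex lies in some bag; for every edge, both endpoints lie together in some bag; and for every vertex, the bags containing it form a connected subtree. Here vertex b appears in no bag, so the decomposition is invalid.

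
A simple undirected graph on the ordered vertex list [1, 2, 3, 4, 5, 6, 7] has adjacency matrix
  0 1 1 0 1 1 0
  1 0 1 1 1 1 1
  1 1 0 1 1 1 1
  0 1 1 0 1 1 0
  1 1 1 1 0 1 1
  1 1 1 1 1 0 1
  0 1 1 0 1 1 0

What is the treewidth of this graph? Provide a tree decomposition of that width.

Each bag holds 5 vertices, so the decomposition has width 4, which upper-bounds the treewidth. On the other hand G contains the 5-clique {1, 2, 3, 5, 6}. A clique must lie in a single bag of any decomposition, so no decomposition can have width below 4. Hence tw(G) = 4 exactly.

Treewidth 4.
One optimal decomposition is:
Bags: B1 = {2, 3, 4, 5, 6}  B2 = {2, 3, 5, 6, 7}  B3 = {1, 2, 3, 5, 6}
Tree: B1–B2, B1–B3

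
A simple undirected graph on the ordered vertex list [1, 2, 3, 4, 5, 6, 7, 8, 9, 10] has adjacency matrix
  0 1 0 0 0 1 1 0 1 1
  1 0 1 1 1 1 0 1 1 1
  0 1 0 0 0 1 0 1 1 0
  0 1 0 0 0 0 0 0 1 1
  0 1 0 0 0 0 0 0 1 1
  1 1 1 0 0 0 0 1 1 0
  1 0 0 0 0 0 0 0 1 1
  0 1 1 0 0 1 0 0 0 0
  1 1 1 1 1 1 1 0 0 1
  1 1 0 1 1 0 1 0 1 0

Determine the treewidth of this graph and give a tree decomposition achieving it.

Each bag holds 4 vertices, so the decomposition has width 3, which upper-bounds the treewidth. On the other hand G contains the 4-clique {2, 3, 6, 8}. A clique must lie in a single bag of any decomposition, so no decomposition can have width below 3. Combining the bounds, tw(G) = 3.

Treewidth 3.
One such decomposition:
Bags: B1 = {1, 2, 6, 9}  B2 = {2, 3, 6, 9}  B3 = {1, 2, 9, 10}  B4 = {2, 5, 9, 10}  B5 = {1, 7, 9, 10}  B6 = {2, 4, 9, 10}  B7 = {2, 3, 6, 8}
Tree: B1–B2, B1–B3, B3–B4, B3–B5, B3–B6, B2–B7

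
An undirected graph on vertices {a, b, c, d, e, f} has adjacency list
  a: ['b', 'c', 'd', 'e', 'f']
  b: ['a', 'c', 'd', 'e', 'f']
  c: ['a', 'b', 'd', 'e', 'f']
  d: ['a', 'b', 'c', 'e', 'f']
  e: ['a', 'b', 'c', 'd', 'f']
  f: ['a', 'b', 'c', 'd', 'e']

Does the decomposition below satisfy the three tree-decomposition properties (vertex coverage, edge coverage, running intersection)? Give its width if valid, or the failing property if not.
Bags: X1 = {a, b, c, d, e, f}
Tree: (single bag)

Yes; width 5.

Vertex coverage: the bags together contain {a, b, c, d, e, f}, the full vertex set. Edge coverage: each edge of G has both endpoints in at least one bag. Running intersection: for every vertex, the bags containing it form a connected subtree. All three properties hold, so this is a valid tree decomposition of width max|bag| − 1 = 5, and hence tw(G) ≤ 5.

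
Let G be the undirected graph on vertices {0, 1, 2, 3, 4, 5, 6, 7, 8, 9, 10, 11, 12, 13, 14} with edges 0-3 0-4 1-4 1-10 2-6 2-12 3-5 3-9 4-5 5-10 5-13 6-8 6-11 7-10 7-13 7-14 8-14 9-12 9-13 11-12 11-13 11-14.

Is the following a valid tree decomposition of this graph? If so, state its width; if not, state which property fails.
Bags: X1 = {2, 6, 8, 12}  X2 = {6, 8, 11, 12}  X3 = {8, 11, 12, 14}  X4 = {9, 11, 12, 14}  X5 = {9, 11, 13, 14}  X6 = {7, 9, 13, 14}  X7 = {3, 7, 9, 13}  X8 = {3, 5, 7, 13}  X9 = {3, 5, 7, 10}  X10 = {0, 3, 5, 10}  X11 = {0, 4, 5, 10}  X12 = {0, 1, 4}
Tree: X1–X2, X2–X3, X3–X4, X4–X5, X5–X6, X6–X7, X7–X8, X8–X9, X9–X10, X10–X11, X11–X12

A tree decomposition must satisfy three properties: every vertex lies in some bag; for every edge, both endpoints lie together in some bag; and for every vertex, the bags containing it form a connected subtree. Here edge (10,1) lies in no bag, so the decomposition is invalid.

No — edge (10,1) lies in no bag.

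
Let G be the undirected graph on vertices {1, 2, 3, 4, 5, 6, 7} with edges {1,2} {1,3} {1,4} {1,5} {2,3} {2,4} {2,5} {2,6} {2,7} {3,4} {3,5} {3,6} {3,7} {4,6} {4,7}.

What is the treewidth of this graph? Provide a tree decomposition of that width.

Each bag holds 4 vertices, so the decomposition has width 3, which upper-bounds the treewidth. On the other hand G contains the 4-clique {1, 2, 3, 4}. A clique must lie in a single bag of any decomposition, so no decomposition can have width below 3. The upper and lower bounds meet at 3, so that is the treewidth.

Treewidth 3.
One such decomposition:
Bags: B1 = {1, 2, 3, 5}  B2 = {1, 2, 3, 4}  B3 = {2, 3, 4, 7}  B4 = {2, 3, 4, 6}
Tree: B1–B2, B2–B3, B3–B4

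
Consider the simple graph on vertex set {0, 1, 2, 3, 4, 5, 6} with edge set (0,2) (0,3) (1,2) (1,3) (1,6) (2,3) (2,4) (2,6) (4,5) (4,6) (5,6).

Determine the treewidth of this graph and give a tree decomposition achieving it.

Treewidth 2.
One optimal decomposition is:
Bags: B1 = {2, 4, 6}  B2 = {1, 2, 6}  B3 = {4, 5, 6}  B4 = {1, 2, 3}  B5 = {0, 2, 3}
Tree: B1–B2, B1–B3, B2–B4, B4–B5

Every bag has size at most 3, so the width is 3 − 1 = 2 and tw(G) ≤ 2. For the lower bound, the 3 vertices {0, 2, 3} are pairwise adjacent, and any tree decomposition puts a clique entirely inside one bag — forcing width ≥ 2. Hence tw(G) = 2 exactly.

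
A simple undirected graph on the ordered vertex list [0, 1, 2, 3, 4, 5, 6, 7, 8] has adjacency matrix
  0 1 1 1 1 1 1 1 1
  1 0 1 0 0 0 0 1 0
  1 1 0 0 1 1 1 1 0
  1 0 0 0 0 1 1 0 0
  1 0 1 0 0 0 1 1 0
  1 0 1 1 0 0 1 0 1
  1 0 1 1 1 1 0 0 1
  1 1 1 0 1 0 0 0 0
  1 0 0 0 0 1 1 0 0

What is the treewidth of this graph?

A width-3 tree decomposition is:
Bags: B1 = {0, 3, 5, 6}  B2 = {0, 2, 5, 6}  B3 = {0, 5, 6, 8}  B4 = {0, 2, 4, 6}  B5 = {0, 2, 4, 7}  B6 = {0, 1, 2, 7}
Tree: B1–B2, B1–B3, B2–B4, B4–B5, B5–B6
Each bag holds 4 vertices, so the decomposition has width 3, which upper-bounds the treewidth. Conversely, {0, 5, 6, 8} is a clique of size 4, and the vertices of any clique must share a bag in every tree decomposition; so some bag has ≥ 4 vertices and tw(G) ≥ 3. Combining the bounds, tw(G) = 3.

3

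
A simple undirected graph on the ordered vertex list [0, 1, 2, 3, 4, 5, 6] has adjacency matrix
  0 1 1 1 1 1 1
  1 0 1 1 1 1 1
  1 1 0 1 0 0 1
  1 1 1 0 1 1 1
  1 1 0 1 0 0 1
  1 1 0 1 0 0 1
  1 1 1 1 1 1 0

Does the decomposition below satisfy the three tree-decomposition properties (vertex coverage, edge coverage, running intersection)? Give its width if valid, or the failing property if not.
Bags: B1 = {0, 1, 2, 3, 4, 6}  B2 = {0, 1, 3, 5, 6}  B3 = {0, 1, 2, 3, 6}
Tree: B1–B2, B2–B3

A tree decomposition must satisfy three properties: every vertex lies in some bag; for every edge, both endpoints lie together in some bag; and for every vertex, the bags containing it form a connected subtree. Here bags containing vertex 2 are not connected in the tree, so the decomposition is invalid.

No — bags containing vertex 2 are not connected in the tree.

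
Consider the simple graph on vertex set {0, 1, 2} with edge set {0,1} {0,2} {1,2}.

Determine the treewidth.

2

A width-2 tree decomposition is:
Bags: B1 = {0, 1, 2}
Tree: (single bag)
With just one bag of size 3, the width is 3 − 1 = 2, so tw(G) ≤ 2. Conversely, {0, 1, 2} is a clique of size 3, and the vertices of any clique must share a bag in every tree decomposition; so some bag has ≥ 3 vertices and tw(G) ≥ 2. Hence tw(G) = 2 exactly.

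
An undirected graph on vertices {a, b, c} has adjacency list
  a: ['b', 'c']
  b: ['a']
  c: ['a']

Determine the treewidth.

A width-1 tree decomposition is:
Bags: B1 = {a, c}  B2 = {a, b}
Tree: B1–B2
Every bag has size at most 2, so the width is 2 − 1 = 1 and tw(G) ≤ 1. Any graph with an edge has treewidth ≥ 1, and G has the edge a–c. Hence tw(G) = 1 exactly.

1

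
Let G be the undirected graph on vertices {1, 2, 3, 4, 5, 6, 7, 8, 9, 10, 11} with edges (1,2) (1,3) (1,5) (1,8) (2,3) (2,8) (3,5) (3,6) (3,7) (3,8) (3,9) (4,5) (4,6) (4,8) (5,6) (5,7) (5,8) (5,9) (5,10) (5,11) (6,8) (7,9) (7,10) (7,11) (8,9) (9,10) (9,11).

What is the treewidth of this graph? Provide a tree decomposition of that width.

Every bag has size at most 4, so the width is 4 − 1 = 3 and tw(G) ≤ 3. For the lower bound, the 4 vertices {1, 2, 3, 8} are pairwise adjacent, and any tree decomposition puts a clique entirely inside one bag — forcing width ≥ 3. Combining the bounds, tw(G) = 3.

Treewidth 3.
One optimal decomposition is:
Bags: B1 = {4, 5, 6, 8}  B2 = {3, 5, 6, 8}  B3 = {3, 5, 8, 9}  B4 = {3, 5, 7, 9}  B5 = {5, 7, 9, 10}  B6 = {5, 7, 9, 11}  B7 = {1, 3, 5, 8}  B8 = {1, 2, 3, 8}
Tree: B1–B2, B2–B3, B3–B4, B4–B5, B5–B6, B3–B7, B7–B8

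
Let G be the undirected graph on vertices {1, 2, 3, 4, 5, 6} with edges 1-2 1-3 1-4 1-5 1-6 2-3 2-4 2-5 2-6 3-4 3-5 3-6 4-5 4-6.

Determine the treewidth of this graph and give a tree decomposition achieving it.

Treewidth 4.
One optimal decomposition is:
Bags: B1 = {1, 2, 3, 4, 5}  B2 = {1, 2, 3, 4, 6}
Tree: B1–B2

The largest bag has 5 vertices, giving width 4; this decomposition certifies tw(G) ≤ 4. Conversely, {1, 2, 3, 4, 5} is a clique of size 5, and the vertices of any clique must share a bag in every tree decomposition; so some bag has ≥ 5 vertices and tw(G) ≥ 4. Therefore the treewidth is 4.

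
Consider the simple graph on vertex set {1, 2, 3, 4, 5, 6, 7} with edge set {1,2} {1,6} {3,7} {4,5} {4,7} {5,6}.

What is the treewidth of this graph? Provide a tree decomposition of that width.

Treewidth 1.
One such decomposition:
Bags: B1 = {3, 7}  B2 = {4, 7}  B3 = {4, 5}  B4 = {5, 6}  B5 = {1, 6}  B6 = {1, 2}
Tree: B1–B2, B2–B3, B3–B4, B4–B5, B5–B6

The largest bag has 2 vertices, giving width 1; this decomposition certifies tw(G) ≤ 1. Since G has at least one edge (e.g. 3–7), it is not an edgeless graph, so tw(G) ≥ 1. Therefore the treewidth is 1.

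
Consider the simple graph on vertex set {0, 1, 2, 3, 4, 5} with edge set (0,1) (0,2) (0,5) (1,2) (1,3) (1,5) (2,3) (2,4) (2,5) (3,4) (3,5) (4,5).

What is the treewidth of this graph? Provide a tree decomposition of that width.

Treewidth 3.
One optimal decomposition is:
Bags: B1 = {1, 2, 3, 5}  B2 = {0, 1, 2, 5}  B3 = {2, 3, 4, 5}
Tree: B1–B2, B1–B3

The largest bag has 4 vertices, giving width 3; this decomposition certifies tw(G) ≤ 3. For the lower bound, the 4 vertices {0, 1, 2, 5} are pairwise adjacent, and any tree decomposition puts a clique entirely inside one bag — forcing width ≥ 3. The upper and lower bounds meet at 3, so that is the treewidth.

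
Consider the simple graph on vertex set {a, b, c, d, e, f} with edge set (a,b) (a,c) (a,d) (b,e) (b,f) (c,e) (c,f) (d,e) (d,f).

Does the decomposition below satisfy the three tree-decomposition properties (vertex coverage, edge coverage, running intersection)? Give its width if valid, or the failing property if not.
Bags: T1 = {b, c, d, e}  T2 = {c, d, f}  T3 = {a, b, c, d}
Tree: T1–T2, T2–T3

A tree decomposition must satisfy three properties: every vertex lies in some bag; for every edge, both endpoints lie together in some bag; and for every vertex, the bags containing it form a connected subtree. Here edge (b,f) lies in no bag, so the decomposition is invalid.

No — edge (b,f) lies in no bag.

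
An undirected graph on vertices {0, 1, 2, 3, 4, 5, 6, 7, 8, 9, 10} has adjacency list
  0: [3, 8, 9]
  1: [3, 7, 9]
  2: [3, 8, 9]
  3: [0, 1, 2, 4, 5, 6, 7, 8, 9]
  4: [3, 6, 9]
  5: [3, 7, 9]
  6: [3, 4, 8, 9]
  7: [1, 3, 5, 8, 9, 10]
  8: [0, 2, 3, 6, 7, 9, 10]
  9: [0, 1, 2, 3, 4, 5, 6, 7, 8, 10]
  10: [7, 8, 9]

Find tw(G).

A width-3 tree decomposition is:
Bags: B1 = {3, 6, 8, 9}  B2 = {0, 3, 8, 9}  B3 = {2, 3, 8, 9}  B4 = {3, 7, 8, 9}  B5 = {3, 4, 6, 9}  B6 = {3, 5, 7, 9}  B7 = {7, 8, 9, 10}  B8 = {1, 3, 7, 9}
Tree: B1–B2, B2–B3, B3–B4, B1–B5, B4–B6, B4–B7, B4–B8
Each bag holds 4 vertices, so the decomposition has width 3, which upper-bounds the treewidth. For the lower bound, the 4 vertices {7, 8, 9, 10} are pairwise adjacent, and any tree decomposition puts a clique entirely inside one bag — forcing width ≥ 3. Therefore the treewidth is 3.

3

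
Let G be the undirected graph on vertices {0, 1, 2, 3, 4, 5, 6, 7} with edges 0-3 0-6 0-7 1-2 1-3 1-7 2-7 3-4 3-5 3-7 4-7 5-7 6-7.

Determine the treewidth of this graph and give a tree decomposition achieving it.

Each bag holds 3 vertices, so the decomposition has width 2, which upper-bounds the treewidth. On the other hand G contains the 3-clique {1, 2, 7}. A clique must lie in a single bag of any decomposition, so no decomposition can have width below 2. Hence tw(G) = 2 exactly.

Treewidth 2.
One optimal decomposition is:
Bags: B1 = {1, 2, 7}  B2 = {1, 3, 7}  B3 = {0, 3, 7}  B4 = {3, 5, 7}  B5 = {3, 4, 7}  B6 = {0, 6, 7}
Tree: B1–B2, B2–B3, B3–B4, B2–B5, B3–B6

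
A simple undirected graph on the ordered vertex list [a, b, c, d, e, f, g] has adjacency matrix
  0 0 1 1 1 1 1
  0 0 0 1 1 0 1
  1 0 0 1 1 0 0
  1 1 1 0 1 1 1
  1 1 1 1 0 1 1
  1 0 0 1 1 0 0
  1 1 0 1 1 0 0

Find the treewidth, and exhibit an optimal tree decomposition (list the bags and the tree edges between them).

Treewidth 3.
One optimal decomposition is:
Bags: B1 = {a, c, d, e}  B2 = {a, d, e, g}  B3 = {a, d, e, f}  B4 = {b, d, e, g}
Tree: B1–B2, B2–B3, B2–B4

The largest bag has 4 vertices, giving width 3; this decomposition certifies tw(G) ≤ 3. Conversely, {a, d, e, g} is a clique of size 4, and the vertices of any clique must share a bag in every tree decomposition; so some bag has ≥ 4 vertices and tw(G) ≥ 3. Hence tw(G) = 3 exactly.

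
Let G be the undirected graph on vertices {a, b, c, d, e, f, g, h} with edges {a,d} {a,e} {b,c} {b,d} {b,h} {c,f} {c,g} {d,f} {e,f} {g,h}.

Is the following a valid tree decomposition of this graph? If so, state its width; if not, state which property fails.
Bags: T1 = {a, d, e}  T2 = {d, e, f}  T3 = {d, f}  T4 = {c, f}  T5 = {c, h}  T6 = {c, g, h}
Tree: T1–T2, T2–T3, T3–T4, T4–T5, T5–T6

No — vertex b appears in no bag.

A tree decomposition must satisfy three properties: every vertex lies in some bag; for every edge, both endpoints lie together in some bag; and for every vertex, the bags containing it form a connected subtree. Here vertex b appears in no bag, so the decomposition is invalid.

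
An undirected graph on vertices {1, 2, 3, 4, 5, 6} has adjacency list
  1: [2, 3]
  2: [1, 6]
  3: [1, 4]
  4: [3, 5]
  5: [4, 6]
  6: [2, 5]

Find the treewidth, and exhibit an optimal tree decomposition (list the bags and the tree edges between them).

Treewidth 2.
Bags: B1 = {2, 5, 6}  B2 = {1, 2, 5}  B3 = {1, 3, 5}  B4 = {3, 4, 5}
Tree: B1–B2, B2–B3, B3–B4

Each bag holds 3 vertices, so the decomposition has width 2, which upper-bounds the treewidth. The edges 5–6–2–1–3–4–5 form a cycle, so G is not a tree and its treewidth is at least 2. Combining the bounds, tw(G) = 2.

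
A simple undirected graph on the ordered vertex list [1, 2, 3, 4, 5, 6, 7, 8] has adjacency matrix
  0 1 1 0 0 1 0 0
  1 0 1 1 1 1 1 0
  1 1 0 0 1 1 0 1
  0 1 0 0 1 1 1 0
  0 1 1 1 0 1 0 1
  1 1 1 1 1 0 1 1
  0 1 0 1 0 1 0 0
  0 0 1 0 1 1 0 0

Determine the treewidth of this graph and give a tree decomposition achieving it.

Treewidth 3.
One optimal decomposition is:
Bags: B1 = {3, 5, 6, 8}  B2 = {2, 3, 5, 6}  B3 = {2, 4, 5, 6}  B4 = {2, 4, 6, 7}  B5 = {1, 2, 3, 6}
Tree: B1–B2, B2–B3, B3–B4, B2–B5

Every bag has size at most 4, so the width is 4 − 1 = 3 and tw(G) ≤ 3. On the other hand G contains the 4-clique {3, 5, 6, 8}. A clique must lie in a single bag of any decomposition, so no decomposition can have width below 3. The upper and lower bounds meet at 3, so that is the treewidth.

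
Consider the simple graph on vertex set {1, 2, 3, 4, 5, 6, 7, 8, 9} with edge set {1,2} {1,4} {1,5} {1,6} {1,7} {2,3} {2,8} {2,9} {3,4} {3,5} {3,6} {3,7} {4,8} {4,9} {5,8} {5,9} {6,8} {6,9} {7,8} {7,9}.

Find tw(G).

A width-4 tree decomposition is:
Bags: B1 = {1, 3, 5, 8, 9}  B2 = {1, 2, 3, 8, 9}  B3 = {1, 3, 4, 8, 9}  B4 = {1, 3, 7, 8, 9}  B5 = {1, 3, 6, 8, 9}
Tree: B1–B2, B2–B3, B3–B4, B4–B5
Every bag has size at most 5, so the width is 5 − 1 = 4 and tw(G) ≤ 4. For the lower bound: the 5 vertex sets {5,8}, {2,3}, {4,9}, {1}, {7} are disjoint, each induces a connected subgraph, and every pair is joined by at least one edge of G. Contracting each set to a single vertex therefore yields K_{5} as a minor, and since treewidth is minor-monotone, tw(G) ≥ tw(K_{5}) = 4. Combining the bounds, tw(G) = 4.

4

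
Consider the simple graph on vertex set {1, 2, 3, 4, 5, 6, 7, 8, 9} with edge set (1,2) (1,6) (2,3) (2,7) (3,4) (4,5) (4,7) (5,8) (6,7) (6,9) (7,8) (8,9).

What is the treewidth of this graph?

A width-3 tree decomposition is:
Bags: B1 = {2, 3, 4, 5}  B2 = {2, 4, 5, 7}  B3 = {2, 5, 7, 8}  B4 = {1, 2, 7, 8}  B5 = {1, 6, 7, 8}  B6 = {1, 6, 8, 9}
Tree: B1–B2, B2–B3, B3–B4, B4–B5, B5–B6
Every bag has size at most 4, so the width is 4 − 1 = 3 and tw(G) ≤ 3. For the lower bound: the 4 vertex sets {3,4,5}, {2}, {7}, {1,6,8,9} are disjoint, each induces a connected subgraph, and every pair is joined by at least one edge of G. Contracting each set to a single vertex therefore yields K_{4} as a minor, and since treewidth is minor-monotone, tw(G) ≥ tw(K_{4}) = 3. The upper and lower bounds meet at 3, so that is the treewidth.

3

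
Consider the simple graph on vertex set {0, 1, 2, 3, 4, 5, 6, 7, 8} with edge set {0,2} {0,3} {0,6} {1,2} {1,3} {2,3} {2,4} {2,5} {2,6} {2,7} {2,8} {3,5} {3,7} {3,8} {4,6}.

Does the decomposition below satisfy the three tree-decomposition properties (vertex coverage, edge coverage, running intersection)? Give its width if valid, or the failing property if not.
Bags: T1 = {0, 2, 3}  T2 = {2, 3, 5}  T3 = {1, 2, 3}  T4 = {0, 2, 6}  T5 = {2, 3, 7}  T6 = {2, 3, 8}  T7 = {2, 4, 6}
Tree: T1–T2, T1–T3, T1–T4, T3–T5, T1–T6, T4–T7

Vertex coverage: the bags together contain {0, 1, 2, 3, 4, 5, 6, 7, 8}, the full vertex set. Edge coverage: each edge of G has both endpoints in at least one bag. Running intersection: for every vertex, the bags containing it form a connected subtree. All three properties hold, so this is a valid tree decomposition of width max|bag| − 1 = 2, and hence tw(G) ≤ 2.

Yes; width 2.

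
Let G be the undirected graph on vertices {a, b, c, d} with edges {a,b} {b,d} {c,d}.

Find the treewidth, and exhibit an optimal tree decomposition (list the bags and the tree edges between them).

Treewidth 1.
One such decomposition:
Bags: B1 = {c, d}  B2 = {b, d}  B3 = {a, b}
Tree: B1–B2, B2–B3

The largest bag has 2 vertices, giving width 1; this decomposition certifies tw(G) ≤ 1. G has an edge, so its treewidth is at least 1. Combining the bounds, tw(G) = 1.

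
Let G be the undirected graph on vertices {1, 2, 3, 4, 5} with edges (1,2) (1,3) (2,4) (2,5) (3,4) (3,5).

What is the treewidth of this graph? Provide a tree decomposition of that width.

Treewidth 2.
Bags: B1 = {2, 3, 4}  B2 = {1, 2, 3}  B3 = {2, 3, 5}
Tree: B1–B2, B2–B3

The largest bag has 3 vertices, giving width 2; this decomposition certifies tw(G) ≤ 2. Since 2–4–3–1–2 is a cycle in G, G is not acyclic. Forests are exactly the graphs of treewidth ≤ 1, so tw(G) ≥ 2. The upper and lower bounds meet at 2, so that is the treewidth.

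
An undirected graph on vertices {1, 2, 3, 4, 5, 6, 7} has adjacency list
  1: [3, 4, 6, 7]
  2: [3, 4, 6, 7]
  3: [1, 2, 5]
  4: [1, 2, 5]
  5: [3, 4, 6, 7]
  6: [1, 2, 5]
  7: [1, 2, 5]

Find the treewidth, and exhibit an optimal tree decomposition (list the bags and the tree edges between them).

Treewidth 3.
One optimal decomposition is:
Bags: B1 = {1, 2, 4, 5}  B2 = {1, 2, 3, 5}  B3 = {1, 2, 5, 6}  B4 = {1, 2, 5, 7}
Tree: B1–B2, B2–B3, B3–B4

Every bag has size at most 4, so the width is 4 − 1 = 3 and tw(G) ≤ 3. For the lower bound: the 4 vertex sets {2,4}, {1,3}, {5}, {6} are disjoint, each induces a connected subgraph, and every pair is joined by at least one edge of G. Contracting each set to a single vertex therefore yields K_{4} as a minor, and since treewidth is minor-monotone, tw(G) ≥ tw(K_{4}) = 3. Therefore the treewidth is 3.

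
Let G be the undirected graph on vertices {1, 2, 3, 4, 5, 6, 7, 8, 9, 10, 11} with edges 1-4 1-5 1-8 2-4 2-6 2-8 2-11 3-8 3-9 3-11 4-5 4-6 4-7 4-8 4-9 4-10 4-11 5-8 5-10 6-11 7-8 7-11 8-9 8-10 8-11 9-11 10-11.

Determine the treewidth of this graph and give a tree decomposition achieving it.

Each bag holds 4 vertices, so the decomposition has width 3, which upper-bounds the treewidth. For the lower bound, the 4 vertices {3, 8, 9, 11} are pairwise adjacent, and any tree decomposition puts a clique entirely inside one bag — forcing width ≥ 3. Therefore the treewidth is 3.

Treewidth 3.
Bags: B1 = {4, 8, 10, 11}  B2 = {4, 8, 9, 11}  B3 = {2, 4, 8, 11}  B4 = {2, 4, 6, 11}  B5 = {3, 8, 9, 11}  B6 = {4, 5, 8, 10}  B7 = {1, 4, 5, 8}  B8 = {4, 7, 8, 11}
Tree: B1–B2, B1–B3, B3–B4, B2–B5, B1–B6, B6–B7, B3–B8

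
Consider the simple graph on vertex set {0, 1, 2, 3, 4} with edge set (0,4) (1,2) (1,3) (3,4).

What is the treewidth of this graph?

A width-1 tree decomposition is:
Bags: B1 = {1, 2}  B2 = {1, 3}  B3 = {3, 4}  B4 = {0, 4}
Tree: B1–B2, B2–B3, B3–B4
The largest bag has 2 vertices, giving width 1; this decomposition certifies tw(G) ≤ 1. Since G has at least one edge (e.g. 2–1), it is not an edgeless graph, so tw(G) ≥ 1. The upper and lower bounds meet at 1, so that is the treewidth.

1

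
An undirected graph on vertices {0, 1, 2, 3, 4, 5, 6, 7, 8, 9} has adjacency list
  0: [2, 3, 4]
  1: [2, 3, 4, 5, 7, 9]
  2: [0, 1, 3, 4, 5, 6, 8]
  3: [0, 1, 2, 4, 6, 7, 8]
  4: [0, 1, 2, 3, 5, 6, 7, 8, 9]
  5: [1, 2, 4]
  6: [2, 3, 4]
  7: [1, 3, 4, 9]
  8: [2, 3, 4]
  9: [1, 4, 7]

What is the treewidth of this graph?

3

A width-3 tree decomposition is:
Bags: B1 = {1, 3, 4, 7}  B2 = {1, 4, 7, 9}  B3 = {1, 2, 3, 4}  B4 = {2, 3, 4, 8}  B5 = {0, 2, 3, 4}  B6 = {2, 3, 4, 6}  B7 = {1, 2, 4, 5}
Tree: B1–B2, B1–B3, B3–B4, B4–B5, B5–B6, B3–B7
Each bag holds 4 vertices, so the decomposition has width 3, which upper-bounds the treewidth. Conversely, {1, 4, 7, 9} is a clique of size 4, and the vertices of any clique must share a bag in every tree decomposition; so some bag has ≥ 4 vertices and tw(G) ≥ 3. Hence tw(G) = 3 exactly.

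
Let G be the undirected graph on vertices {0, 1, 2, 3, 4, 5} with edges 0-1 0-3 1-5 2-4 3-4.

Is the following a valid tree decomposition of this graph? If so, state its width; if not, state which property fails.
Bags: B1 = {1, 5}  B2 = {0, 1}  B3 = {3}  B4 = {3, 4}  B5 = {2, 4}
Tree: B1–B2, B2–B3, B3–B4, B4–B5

No — edge (0,3) lies in no bag.

A tree decomposition must satisfy three properties: every vertex lies in some bag; for every edge, both endpoints lie together in some bag; and for every vertex, the bags containing it form a connected subtree. Here edge (0,3) lies in no bag, so the decomposition is invalid.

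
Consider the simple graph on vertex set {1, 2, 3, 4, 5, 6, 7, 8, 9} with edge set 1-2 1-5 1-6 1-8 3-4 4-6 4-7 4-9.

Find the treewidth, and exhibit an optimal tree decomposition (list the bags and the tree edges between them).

The largest bag has 2 vertices, giving width 1; this decomposition certifies tw(G) ≤ 1. G has an edge, so its treewidth is at least 1. Therefore the treewidth is 1.

Treewidth 1.
One such decomposition:
Bags: B1 = {3, 4}  B2 = {4, 6}  B3 = {1, 6}  B4 = {1, 5}  B5 = {4, 7}  B6 = {4, 9}  B7 = {1, 8}  B8 = {1, 2}
Tree: B1–B2, B2–B3, B3–B4, B1–B5, B1–B6, B4–B7, B3–B8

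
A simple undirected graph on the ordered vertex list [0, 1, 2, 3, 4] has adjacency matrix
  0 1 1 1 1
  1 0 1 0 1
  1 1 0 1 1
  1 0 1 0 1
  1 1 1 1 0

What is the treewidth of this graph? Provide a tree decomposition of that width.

Treewidth 3.
One such decomposition:
Bags: B1 = {0, 2, 3, 4}  B2 = {0, 1, 2, 4}
Tree: B1–B2

The largest bag has 4 vertices, giving width 3; this decomposition certifies tw(G) ≤ 3. Conversely, {0, 1, 2, 4} is a clique of size 4, and the vertices of any clique must share a bag in every tree decomposition; so some bag has ≥ 4 vertices and tw(G) ≥ 3. The upper and lower bounds meet at 3, so that is the treewidth.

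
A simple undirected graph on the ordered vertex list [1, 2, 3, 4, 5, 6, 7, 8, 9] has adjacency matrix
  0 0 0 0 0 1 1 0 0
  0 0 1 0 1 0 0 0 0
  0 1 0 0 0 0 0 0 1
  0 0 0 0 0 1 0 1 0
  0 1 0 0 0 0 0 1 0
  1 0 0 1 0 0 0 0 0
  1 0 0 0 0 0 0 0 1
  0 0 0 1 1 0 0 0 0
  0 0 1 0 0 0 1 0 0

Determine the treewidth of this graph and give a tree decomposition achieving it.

Treewidth 2.
One such decomposition:
Bags: B1 = {2, 3, 9}  B2 = {2, 7, 9}  B3 = {1, 2, 7}  B4 = {1, 2, 6}  B5 = {2, 4, 6}  B6 = {2, 4, 8}  B7 = {2, 5, 8}
Tree: B1–B2, B2–B3, B3–B4, B4–B5, B5–B6, B6–B7

The largest bag has 3 vertices, giving width 2; this decomposition certifies tw(G) ≤ 2. The edges 2–3–9–7–1–6–4–8–5–2 form a cycle, so G is not a tree and its treewidth is at least 2. The upper and lower bounds meet at 2, so that is the treewidth.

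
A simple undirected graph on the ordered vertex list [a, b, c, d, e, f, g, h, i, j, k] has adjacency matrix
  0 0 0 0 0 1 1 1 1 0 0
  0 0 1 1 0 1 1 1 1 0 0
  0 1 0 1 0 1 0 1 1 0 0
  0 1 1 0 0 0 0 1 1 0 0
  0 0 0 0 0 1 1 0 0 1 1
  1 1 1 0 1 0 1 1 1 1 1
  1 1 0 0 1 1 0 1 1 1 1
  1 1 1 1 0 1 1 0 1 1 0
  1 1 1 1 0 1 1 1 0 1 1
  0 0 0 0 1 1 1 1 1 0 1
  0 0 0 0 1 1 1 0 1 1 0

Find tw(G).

A width-4 tree decomposition is:
Bags: B1 = {f, g, h, i, j}  B2 = {b, f, g, h, i}  B3 = {b, c, f, h, i}  B4 = {a, f, g, h, i}  B5 = {b, c, d, h, i}  B6 = {f, g, i, j, k}  B7 = {e, f, g, j, k}
Tree: B1–B2, B2–B3, B2–B4, B3–B5, B1–B6, B6–B7
The largest bag has 5 vertices, giving width 4; this decomposition certifies tw(G) ≤ 4. Conversely, {b, c, d, h, i} is a clique of size 5, and the vertices of any clique must share a bag in every tree decomposition; so some bag has ≥ 5 vertices and tw(G) ≥ 4. Combining the bounds, tw(G) = 4.

4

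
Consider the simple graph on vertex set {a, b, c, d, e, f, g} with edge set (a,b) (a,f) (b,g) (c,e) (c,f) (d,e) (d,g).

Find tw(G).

2

A width-2 tree decomposition is:
Bags: B1 = {a, c, f}  B2 = {a, c, e}  B3 = {a, d, e}  B4 = {a, d, g}  B5 = {a, b, g}
Tree: B1–B2, B2–B3, B3–B4, B4–B5
Every bag has size at most 3, so the width is 3 − 1 = 2 and tw(G) ≤ 2. Since a–f–c–e–d–g–b–a is a cycle in G, G is not acyclic. Forests are exactly the graphs of treewidth ≤ 1, so tw(G) ≥ 2. Therefore the treewidth is 2.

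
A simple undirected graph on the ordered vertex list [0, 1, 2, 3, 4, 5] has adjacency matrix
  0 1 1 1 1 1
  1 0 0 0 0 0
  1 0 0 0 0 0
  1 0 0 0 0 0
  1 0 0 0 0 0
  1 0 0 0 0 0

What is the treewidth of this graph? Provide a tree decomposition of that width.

Treewidth 1.
One optimal decomposition is:
Bags: B1 = {0, 3}  B2 = {0, 1}  B3 = {0, 2}  B4 = {0, 4}  B5 = {0, 5}
Tree: B1–B2, B1–B3, B3–B4, B1–B5

Every bag has size at most 2, so the width is 2 − 1 = 1 and tw(G) ≤ 1. Any graph with an edge has treewidth ≥ 1, and G has the edge 3–0. Combining the bounds, tw(G) = 1.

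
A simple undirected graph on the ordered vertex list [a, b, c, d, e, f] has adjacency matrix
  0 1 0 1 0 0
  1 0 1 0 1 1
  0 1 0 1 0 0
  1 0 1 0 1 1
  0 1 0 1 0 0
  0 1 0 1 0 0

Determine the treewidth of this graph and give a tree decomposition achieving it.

Treewidth 2.
Bags: B1 = {b, c, d}  B2 = {b, d, f}  B3 = {a, b, d}  B4 = {b, d, e}
Tree: B1–B2, B2–B3, B3–B4

Every bag has size at most 3, so the width is 3 − 1 = 2 and tw(G) ≤ 2. The edges c–d–f–b–c form a cycle, so G is not a tree and its treewidth is at least 2. Combining the bounds, tw(G) = 2.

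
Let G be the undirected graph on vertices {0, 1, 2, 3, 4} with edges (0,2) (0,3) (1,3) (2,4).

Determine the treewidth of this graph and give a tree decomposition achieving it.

Treewidth 1.
One such decomposition:
Bags: B1 = {1, 3}  B2 = {0, 3}  B3 = {0, 2}  B4 = {2, 4}
Tree: B1–B2, B2–B3, B3–B4

The largest bag has 2 vertices, giving width 1; this decomposition certifies tw(G) ≤ 1. Since G has at least one edge (e.g. 1–3), it is not an edgeless graph, so tw(G) ≥ 1. Combining the bounds, tw(G) = 1.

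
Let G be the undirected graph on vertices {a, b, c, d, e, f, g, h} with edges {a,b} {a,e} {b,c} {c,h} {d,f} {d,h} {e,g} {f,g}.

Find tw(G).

A width-2 tree decomposition is:
Bags: B1 = {a, e, g}  B2 = {a, b, g}  B3 = {b, c, g}  B4 = {c, g, h}  B5 = {d, g, h}  B6 = {d, f, g}
Tree: B1–B2, B2–B3, B3–B4, B4–B5, B5–B6
The largest bag has 3 vertices, giving width 2; this decomposition certifies tw(G) ≤ 2. For the lower bound, G contains the cycle g–e–a–b–c–h–d–f–g, so G is not a forest; only forests have treewidth ≤ 1, hence tw(G) ≥ 2. Therefore the treewidth is 2.

2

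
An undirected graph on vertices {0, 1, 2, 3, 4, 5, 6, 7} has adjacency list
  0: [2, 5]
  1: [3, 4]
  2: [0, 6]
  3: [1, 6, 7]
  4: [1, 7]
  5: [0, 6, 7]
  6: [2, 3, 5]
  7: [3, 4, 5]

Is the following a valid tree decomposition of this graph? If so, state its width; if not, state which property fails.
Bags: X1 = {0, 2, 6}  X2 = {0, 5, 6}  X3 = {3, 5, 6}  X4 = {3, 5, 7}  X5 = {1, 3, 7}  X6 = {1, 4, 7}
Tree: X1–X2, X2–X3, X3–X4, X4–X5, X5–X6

Yes; width 2.

Every vertex of G appears in some bag (union = {0, 1, 2, 3, 4, 5, 6, 7}); every edge is covered by a bag; and for each vertex v the set of bags containing v is connected in the bag tree. The decomposition is therefore valid. The largest bag has 3 vertices, so the width is 2.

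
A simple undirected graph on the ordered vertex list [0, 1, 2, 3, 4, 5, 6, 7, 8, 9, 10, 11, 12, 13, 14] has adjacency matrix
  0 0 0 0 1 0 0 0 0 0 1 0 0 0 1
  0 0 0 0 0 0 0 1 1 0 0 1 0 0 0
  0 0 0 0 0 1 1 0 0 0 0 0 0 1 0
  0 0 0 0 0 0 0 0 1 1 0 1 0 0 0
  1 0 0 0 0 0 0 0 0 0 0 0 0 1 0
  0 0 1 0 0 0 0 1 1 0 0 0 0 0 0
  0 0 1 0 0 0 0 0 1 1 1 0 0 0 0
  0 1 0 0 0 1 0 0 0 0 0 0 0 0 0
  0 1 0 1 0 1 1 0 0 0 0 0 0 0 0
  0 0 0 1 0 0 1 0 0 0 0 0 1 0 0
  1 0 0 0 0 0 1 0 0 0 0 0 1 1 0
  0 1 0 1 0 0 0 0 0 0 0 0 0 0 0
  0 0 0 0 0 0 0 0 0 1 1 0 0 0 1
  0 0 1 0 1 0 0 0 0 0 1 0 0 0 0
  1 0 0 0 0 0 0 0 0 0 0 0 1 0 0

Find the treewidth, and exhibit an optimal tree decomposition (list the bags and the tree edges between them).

Every bag has size at most 4, so the width is 4 − 1 = 3 and tw(G) ≤ 3. For the lower bound: the 4 vertex sets {0,4,14}, {13}, {10}, {2,6,9,12} are disjoint, each induces a connected subgraph, and every pair is joined by at least one edge of G. Contracting each set to a single vertex therefore yields K_{4} as a minor, and since treewidth is minor-monotone, tw(G) ≥ tw(K_{4}) = 3. Hence tw(G) = 3 exactly.

Treewidth 3.
Bags: B1 = {0, 4, 13, 14}  B2 = {0, 10, 13, 14}  B3 = {10, 12, 13, 14}  B4 = {2, 10, 12, 13}  B5 = {2, 6, 10, 12}  B6 = {2, 6, 9, 12}  B7 = {2, 5, 6, 9}  B8 = {5, 6, 8, 9}  B9 = {3, 5, 8, 9}  B10 = {3, 5, 7, 8}  B11 = {1, 3, 7, 8}  B12 = {1, 3, 7, 11}
Tree: B1–B2, B2–B3, B3–B4, B4–B5, B5–B6, B6–B7, B7–B8, B8–B9, B9–B10, B10–B11, B11–B12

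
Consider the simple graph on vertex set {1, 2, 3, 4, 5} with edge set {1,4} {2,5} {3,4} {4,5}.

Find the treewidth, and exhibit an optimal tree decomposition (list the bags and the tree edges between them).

Treewidth 1.
Bags: B1 = {4, 5}  B2 = {1, 4}  B3 = {2, 5}  B4 = {3, 4}
Tree: B1–B2, B1–B3, B2–B4

The largest bag has 2 vertices, giving width 1; this decomposition certifies tw(G) ≤ 1. Since G has at least one edge (e.g. 5–4), it is not an edgeless graph, so tw(G) ≥ 1. Combining the bounds, tw(G) = 1.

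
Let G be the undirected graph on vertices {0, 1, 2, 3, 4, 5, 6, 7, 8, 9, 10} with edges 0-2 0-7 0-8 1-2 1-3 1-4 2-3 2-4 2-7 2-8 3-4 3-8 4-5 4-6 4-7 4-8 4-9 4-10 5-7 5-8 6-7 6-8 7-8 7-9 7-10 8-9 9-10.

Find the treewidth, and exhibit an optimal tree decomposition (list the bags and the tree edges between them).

Treewidth 3.
One optimal decomposition is:
Bags: B1 = {2, 4, 7, 8}  B2 = {4, 7, 8, 9}  B3 = {4, 6, 7, 8}  B4 = {4, 7, 9, 10}  B5 = {2, 3, 4, 8}  B6 = {4, 5, 7, 8}  B7 = {0, 2, 7, 8}  B8 = {1, 2, 3, 4}
Tree: B1–B2, B1–B3, B2–B4, B1–B5, B3–B6, B1–B7, B5–B8

Each bag holds 4 vertices, so the decomposition has width 3, which upper-bounds the treewidth. For the lower bound, the 4 vertices {0, 2, 7, 8} are pairwise adjacent, and any tree decomposition puts a clique entirely inside one bag — forcing width ≥ 3. Therefore the treewidth is 3.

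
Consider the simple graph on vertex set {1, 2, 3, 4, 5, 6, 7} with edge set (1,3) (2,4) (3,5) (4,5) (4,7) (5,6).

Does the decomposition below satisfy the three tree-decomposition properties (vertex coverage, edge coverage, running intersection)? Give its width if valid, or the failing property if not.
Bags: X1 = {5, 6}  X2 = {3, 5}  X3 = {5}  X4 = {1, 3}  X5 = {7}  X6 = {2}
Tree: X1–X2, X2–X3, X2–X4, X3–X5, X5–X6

A tree decomposition must satisfy three properties: every vertex lies in some bag; for every edge, both endpoints lie together in some bag; and for every vertex, the bags containing it form a connected subtree. Here vertex 4 appears in no bag, so the decomposition is invalid.

No — vertex 4 appears in no bag.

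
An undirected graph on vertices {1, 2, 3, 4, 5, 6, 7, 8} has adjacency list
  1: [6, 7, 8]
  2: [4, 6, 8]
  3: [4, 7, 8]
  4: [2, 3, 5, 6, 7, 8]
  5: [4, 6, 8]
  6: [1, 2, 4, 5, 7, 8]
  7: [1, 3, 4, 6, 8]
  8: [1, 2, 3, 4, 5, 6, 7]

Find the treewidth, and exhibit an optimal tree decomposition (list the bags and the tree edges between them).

Treewidth 3.
One optimal decomposition is:
Bags: B1 = {4, 6, 7, 8}  B2 = {4, 5, 6, 8}  B3 = {3, 4, 7, 8}  B4 = {2, 4, 6, 8}  B5 = {1, 6, 7, 8}
Tree: B1–B2, B1–B3, B1–B4, B1–B5

The largest bag has 4 vertices, giving width 3; this decomposition certifies tw(G) ≤ 3. For the lower bound, the 4 vertices {1, 6, 7, 8} are pairwise adjacent, and any tree decomposition puts a clique entirely inside one bag — forcing width ≥ 3. Therefore the treewidth is 3.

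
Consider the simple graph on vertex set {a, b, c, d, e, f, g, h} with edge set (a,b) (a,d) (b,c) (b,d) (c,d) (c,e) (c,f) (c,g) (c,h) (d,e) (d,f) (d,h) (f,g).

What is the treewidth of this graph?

2

A width-2 tree decomposition is:
Bags: B1 = {c, d, f}  B2 = {b, c, d}  B3 = {a, b, d}  B4 = {c, d, h}  B5 = {c, f, g}  B6 = {c, d, e}
Tree: B1–B2, B2–B3, B2–B4, B1–B5, B2–B6
Every bag has size at most 3, so the width is 3 − 1 = 2 and tw(G) ≤ 2. For the lower bound, the 3 vertices {c, d, e} are pairwise adjacent, and any tree decomposition puts a clique entirely inside one bag — forcing width ≥ 2. Combining the bounds, tw(G) = 2.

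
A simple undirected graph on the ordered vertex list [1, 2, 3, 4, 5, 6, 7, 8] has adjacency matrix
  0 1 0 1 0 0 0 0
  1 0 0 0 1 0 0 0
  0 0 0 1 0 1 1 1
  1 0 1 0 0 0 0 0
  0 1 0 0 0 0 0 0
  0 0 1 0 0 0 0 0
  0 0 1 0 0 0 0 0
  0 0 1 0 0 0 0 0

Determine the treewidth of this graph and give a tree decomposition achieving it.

Treewidth 1.
One optimal decomposition is:
Bags: B1 = {1, 4}  B2 = {3, 4}  B3 = {1, 2}  B4 = {3, 7}  B5 = {3, 8}  B6 = {2, 5}  B7 = {3, 6}
Tree: B1–B2, B1–B3, B2–B4, B2–B5, B3–B6, B4–B7

Every bag has size at most 2, so the width is 2 − 1 = 1 and tw(G) ≤ 1. Since G has at least one edge (e.g. 4–1), it is not an edgeless graph, so tw(G) ≥ 1. Therefore the treewidth is 1.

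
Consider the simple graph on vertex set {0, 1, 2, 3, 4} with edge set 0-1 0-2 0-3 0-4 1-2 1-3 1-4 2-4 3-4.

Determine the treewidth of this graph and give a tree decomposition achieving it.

Each bag holds 4 vertices, so the decomposition has width 3, which upper-bounds the treewidth. For the lower bound, the 4 vertices {0, 1, 2, 4} are pairwise adjacent, and any tree decomposition puts a clique entirely inside one bag — forcing width ≥ 3. Hence tw(G) = 3 exactly.

Treewidth 3.
One such decomposition:
Bags: B1 = {0, 1, 2, 4}  B2 = {0, 1, 3, 4}
Tree: B1–B2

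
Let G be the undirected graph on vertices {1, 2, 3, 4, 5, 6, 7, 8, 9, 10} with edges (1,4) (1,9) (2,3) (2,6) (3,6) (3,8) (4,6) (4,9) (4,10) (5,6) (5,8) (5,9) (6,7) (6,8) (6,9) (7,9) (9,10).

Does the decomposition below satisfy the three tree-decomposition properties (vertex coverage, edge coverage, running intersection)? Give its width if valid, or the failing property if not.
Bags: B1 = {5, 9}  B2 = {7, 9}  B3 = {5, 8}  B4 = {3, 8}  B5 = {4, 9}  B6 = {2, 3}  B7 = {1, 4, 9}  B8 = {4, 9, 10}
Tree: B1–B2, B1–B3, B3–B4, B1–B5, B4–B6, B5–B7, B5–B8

A tree decomposition must satisfy three properties: every vertex lies in some bag; for every edge, both endpoints lie together in some bag; and for every vertex, the bags containing it form a connected subtree. Here vertex 6 appears in no bag, so the decomposition is invalid.

No — vertex 6 appears in no bag.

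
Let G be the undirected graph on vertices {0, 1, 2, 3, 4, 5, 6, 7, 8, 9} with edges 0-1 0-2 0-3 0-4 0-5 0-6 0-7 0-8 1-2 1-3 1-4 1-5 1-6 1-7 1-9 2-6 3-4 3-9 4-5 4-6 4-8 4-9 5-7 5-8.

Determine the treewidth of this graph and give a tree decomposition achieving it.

Each bag holds 4 vertices, so the decomposition has width 3, which upper-bounds the treewidth. Conversely, {0, 4, 5, 8} is a clique of size 4, and the vertices of any clique must share a bag in every tree decomposition; so some bag has ≥ 4 vertices and tw(G) ≥ 3. Therefore the treewidth is 3.

Treewidth 3.
One optimal decomposition is:
Bags: B1 = {0, 1, 4, 6}  B2 = {0, 1, 4, 5}  B3 = {0, 4, 5, 8}  B4 = {0, 1, 2, 6}  B5 = {0, 1, 3, 4}  B6 = {1, 3, 4, 9}  B7 = {0, 1, 5, 7}
Tree: B1–B2, B2–B3, B1–B4, B2–B5, B5–B6, B2–B7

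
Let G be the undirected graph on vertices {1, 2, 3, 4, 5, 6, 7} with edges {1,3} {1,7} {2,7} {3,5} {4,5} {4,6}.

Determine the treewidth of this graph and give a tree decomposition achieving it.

Every bag has size at most 2, so the width is 2 − 1 = 1 and tw(G) ≤ 1. G has an edge, so its treewidth is at least 1. Combining the bounds, tw(G) = 1.

Treewidth 1.
One such decomposition:
Bags: B1 = {4, 6}  B2 = {4, 5}  B3 = {3, 5}  B4 = {1, 3}  B5 = {1, 7}  B6 = {2, 7}
Tree: B1–B2, B2–B3, B3–B4, B4–B5, B5–B6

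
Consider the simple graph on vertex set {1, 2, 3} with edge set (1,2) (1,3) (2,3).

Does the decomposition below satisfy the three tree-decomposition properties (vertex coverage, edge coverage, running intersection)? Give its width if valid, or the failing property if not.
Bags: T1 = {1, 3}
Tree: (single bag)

A tree decomposition must satisfy three properties: every vertex lies in some bag; for every edge, both endpoints lie together in some bag; and for every vertex, the bags containing it form a connected subtree. Here vertex 2 appears in no bag, so the decomposition is invalid.

No — vertex 2 appears in no bag.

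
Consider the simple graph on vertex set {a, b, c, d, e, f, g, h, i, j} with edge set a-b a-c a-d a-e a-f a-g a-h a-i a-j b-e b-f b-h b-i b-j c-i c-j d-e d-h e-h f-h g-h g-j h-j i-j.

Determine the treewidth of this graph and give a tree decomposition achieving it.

Each bag holds 4 vertices, so the decomposition has width 3, which upper-bounds the treewidth. For the lower bound, the 4 vertices {a, d, e, h} are pairwise adjacent, and any tree decomposition puts a clique entirely inside one bag — forcing width ≥ 3. Therefore the treewidth is 3.

Treewidth 3.
Bags: B1 = {a, b, f, h}  B2 = {a, b, h, j}  B3 = {a, b, i, j}  B4 = {a, g, h, j}  B5 = {a, c, i, j}  B6 = {a, b, e, h}  B7 = {a, d, e, h}
Tree: B1–B2, B2–B3, B2–B4, B3–B5, B2–B6, B6–B7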